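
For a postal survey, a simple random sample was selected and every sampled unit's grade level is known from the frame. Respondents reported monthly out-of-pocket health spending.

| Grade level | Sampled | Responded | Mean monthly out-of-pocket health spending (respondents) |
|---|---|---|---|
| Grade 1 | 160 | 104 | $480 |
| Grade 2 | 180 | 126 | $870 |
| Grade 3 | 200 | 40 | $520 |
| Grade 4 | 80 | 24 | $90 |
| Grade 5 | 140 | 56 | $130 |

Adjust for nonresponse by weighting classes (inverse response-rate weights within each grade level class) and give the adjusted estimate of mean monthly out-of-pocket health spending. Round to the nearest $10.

Class response rates: Grade 1 104/160 = 65%, Grade 2 126/180 = 70%, Grade 3 40/200 = 20%, Grade 4 24/80 = 30%, Grade 5 56/140 = 40%.
Inverse-response-rate weighting restores each class to its sampled count, so class totals weight by n_sampled:
  Grade 1: 160 × 480 = 76,800
  Grade 2: 180 × 870 = 156,600
  Grade 3: 200 × 520 = 104,000
  Grade 4: 80 × 90 = 7200
  Grade 5: 140 × 130 = 18,200
Adjusted estimate = 362,800 / 760 = 477.368 → $480.

$480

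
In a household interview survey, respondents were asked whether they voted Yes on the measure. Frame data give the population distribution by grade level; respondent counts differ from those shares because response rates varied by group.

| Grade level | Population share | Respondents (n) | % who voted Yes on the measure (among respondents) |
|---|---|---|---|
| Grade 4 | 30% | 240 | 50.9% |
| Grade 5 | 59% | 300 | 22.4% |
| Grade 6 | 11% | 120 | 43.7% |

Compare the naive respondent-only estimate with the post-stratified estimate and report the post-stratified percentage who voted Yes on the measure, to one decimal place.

33.3%

Naive respondent-only estimate (weights = respondent counts):
  (240/660)×50.9 + (300/660)×22.4 + (120/660)×43.7 = 36.6364%
Post-stratified estimate weights by population shares:
  0.3×50.9 + 0.59×22.4 + 0.11×43.7 = 33.293%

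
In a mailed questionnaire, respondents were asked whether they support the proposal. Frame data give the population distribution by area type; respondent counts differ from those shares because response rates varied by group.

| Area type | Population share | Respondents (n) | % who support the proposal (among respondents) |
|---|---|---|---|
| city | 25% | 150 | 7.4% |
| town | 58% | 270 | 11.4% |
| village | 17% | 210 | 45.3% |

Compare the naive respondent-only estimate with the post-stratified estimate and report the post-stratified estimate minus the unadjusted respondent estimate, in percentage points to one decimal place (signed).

-5.6 percentage points

Unadjusted (pooled respondent) estimate weights by respondent counts:
  (150/630)×7.4 + (270/630)×11.4 + (210/630)×45.3 = 21.7476%
Post-stratified estimate weights by population shares:
  0.25×7.4 + 0.58×11.4 + 0.17×45.3 = 16.163%
Difference = 16.163 − 21.7476 = -5.5846 pp.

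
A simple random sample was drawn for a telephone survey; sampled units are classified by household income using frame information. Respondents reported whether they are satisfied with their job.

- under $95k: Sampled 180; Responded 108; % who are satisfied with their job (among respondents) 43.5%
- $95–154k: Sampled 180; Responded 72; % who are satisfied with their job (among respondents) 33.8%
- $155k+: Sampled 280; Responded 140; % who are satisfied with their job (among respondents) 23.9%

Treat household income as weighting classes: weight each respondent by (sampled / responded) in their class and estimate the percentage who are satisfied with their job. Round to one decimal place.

Class response rates: under $95k 108/180 = 60%, $95–154k 72/180 = 40%, $155k+ 140/280 = 50%.
Each respondent's weight = sampled/responded in their class; summing within a class gives n_sampled, so:
  under $95k: 180 × 43.5 = 7830
  $95–154k: 180 × 33.8 = 6084
  $155k+: 280 × 23.9 = 6692
Adjusted estimate = 20,606 / 640 = 32.1969 → 32.2%.

32.2%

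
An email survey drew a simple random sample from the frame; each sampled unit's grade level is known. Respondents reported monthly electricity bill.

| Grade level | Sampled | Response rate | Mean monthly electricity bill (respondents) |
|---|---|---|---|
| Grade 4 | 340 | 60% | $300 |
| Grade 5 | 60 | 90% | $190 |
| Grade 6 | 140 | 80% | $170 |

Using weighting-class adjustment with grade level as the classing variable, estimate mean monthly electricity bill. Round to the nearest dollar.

$254

Each respondent's weight = sampled/responded in their class; summing within a class gives n_sampled, so:
  Grade 4: 340 × 300 = 102,000
  Grade 5: 60 × 190 = 11,400
  Grade 6: 140 × 170 = 23,800
Adjusted estimate = 137,200 / 540 = 254.074 → $254.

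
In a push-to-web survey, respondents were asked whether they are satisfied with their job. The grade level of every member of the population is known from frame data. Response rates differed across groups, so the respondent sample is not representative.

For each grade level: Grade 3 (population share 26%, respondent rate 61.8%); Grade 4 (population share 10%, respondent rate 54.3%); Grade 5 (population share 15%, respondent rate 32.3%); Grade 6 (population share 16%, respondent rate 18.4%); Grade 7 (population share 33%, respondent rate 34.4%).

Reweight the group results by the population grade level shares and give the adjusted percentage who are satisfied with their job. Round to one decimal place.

40.6%

Weight each group's respondent value by its population share:
  Grade 3: 0.26 × 61.8 = 16.068
  Grade 4: 0.1 × 54.3 = 5.43
  Grade 5: 0.15 × 32.3 = 4.845
  Grade 6: 0.16 × 18.4 = 2.944
  Grade 7: 0.33 × 34.4 = 11.352
Post-stratified estimate = 40.639 → 40.6%.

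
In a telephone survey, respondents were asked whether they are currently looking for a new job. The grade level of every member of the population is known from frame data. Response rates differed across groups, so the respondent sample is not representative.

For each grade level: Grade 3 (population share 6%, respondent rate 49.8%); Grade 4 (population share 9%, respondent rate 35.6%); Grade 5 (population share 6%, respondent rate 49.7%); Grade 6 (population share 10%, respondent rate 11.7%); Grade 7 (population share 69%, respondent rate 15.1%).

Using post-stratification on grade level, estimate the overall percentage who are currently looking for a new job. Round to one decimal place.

20.8%

Reweight to the known grade level distribution:
  Grade 3: 0.06 × 49.8 = 2.988
  Grade 4: 0.09 × 35.6 = 3.204
  Grade 5: 0.06 × 49.7 = 2.982
  Grade 6: 0.1 × 11.7 = 1.17
  Grade 7: 0.69 × 15.1 = 10.419
Post-stratified estimate = 20.763 → 20.8%.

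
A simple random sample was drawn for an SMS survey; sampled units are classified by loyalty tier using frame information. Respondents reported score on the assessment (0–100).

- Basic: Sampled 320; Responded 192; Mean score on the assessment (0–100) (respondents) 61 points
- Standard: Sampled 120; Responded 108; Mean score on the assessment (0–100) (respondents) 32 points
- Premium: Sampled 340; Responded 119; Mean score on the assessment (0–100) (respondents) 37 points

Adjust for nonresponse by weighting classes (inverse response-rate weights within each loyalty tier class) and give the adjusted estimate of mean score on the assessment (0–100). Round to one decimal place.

Class response rates: Basic 192/320 = 60%, Standard 108/120 = 90%, Premium 119/340 = 35%.
With weight = n_sampled/n_responded per class, the weighted class total is n_sampled:
  Basic: 320 × 61 = 19,520
  Standard: 120 × 32 = 3840
  Premium: 340 × 37 = 12,580
Adjusted estimate = 35,940 / 780 = 46.0769 → 46.1.

46.1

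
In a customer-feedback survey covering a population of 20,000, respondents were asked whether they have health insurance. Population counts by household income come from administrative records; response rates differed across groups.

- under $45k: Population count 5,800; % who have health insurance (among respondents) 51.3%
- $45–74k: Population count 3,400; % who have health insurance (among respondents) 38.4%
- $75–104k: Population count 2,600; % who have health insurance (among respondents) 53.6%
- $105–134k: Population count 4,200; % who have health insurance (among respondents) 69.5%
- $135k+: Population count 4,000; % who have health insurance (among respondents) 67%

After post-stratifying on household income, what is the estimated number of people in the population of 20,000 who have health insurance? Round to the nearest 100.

11,300

Each cell contributes its population count × the respondent rate:
  under $45k: 5,800 × 51.3% = 2975.4
  $45–74k: 3,400 × 38.4% = 1305.6
  $75–104k: 2,600 × 53.6% = 1393.6
  $105–134k: 4,200 × 69.5% = 2919
  $135k+: 4,000 × 67% = 2680
Estimated total = 11273.6 → 11,300.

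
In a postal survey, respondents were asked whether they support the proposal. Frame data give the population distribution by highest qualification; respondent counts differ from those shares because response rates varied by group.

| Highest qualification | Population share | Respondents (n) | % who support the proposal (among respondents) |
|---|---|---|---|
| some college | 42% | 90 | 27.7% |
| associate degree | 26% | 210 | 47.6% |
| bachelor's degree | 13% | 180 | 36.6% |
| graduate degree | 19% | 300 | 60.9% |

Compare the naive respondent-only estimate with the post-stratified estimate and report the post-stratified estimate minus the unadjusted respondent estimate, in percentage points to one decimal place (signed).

Unadjusted (pooled respondent) estimate weights by respondent counts:
  (90/780)×27.7 + (210/780)×47.6 + (180/780)×36.6 + (300/780)×60.9 = 47.8808%
Post-stratified estimate weights by population shares:
  0.42×27.7 + 0.26×47.6 + 0.13×36.6 + 0.19×60.9 = 40.339%
Difference = 40.339 − 47.8808 = -7.5418 pp.

-7.5 percentage points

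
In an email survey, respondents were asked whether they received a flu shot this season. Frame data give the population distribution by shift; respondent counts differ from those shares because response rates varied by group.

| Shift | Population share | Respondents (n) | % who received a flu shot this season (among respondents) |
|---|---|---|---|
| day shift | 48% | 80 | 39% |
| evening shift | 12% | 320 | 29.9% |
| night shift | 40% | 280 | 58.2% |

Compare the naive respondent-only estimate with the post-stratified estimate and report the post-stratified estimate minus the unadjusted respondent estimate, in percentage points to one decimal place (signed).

Unadjusted (pooled respondent) estimate weights by respondent counts:
  (80/680)×39 + (320/680)×29.9 + (280/680)×58.2 = 42.6235%
Reweighting by population shift shares:
  0.48×39 + 0.12×29.9 + 0.4×58.2 = 45.588%
Difference = 45.588 − 42.6235 = 2.9645 pp.

+3.0 percentage points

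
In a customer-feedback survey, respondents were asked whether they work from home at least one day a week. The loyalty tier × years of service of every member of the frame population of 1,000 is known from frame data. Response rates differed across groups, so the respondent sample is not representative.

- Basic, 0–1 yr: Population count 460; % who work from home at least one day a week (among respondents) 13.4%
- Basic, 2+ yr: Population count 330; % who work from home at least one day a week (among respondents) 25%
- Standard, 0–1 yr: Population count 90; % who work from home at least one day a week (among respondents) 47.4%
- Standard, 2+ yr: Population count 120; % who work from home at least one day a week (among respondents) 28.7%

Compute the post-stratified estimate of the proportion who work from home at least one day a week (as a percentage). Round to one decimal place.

22.1%

Post-stratification weights by population share, not respondent share:
  Basic, 0–1 yr: (460/1,000) × 13.4 = 6.164
  Basic, 2+ yr: (330/1,000) × 25 = 8.25
  Standard, 0–1 yr: (90/1,000) × 47.4 = 4.266
  Standard, 2+ yr: (120/1,000) × 28.7 = 3.444
Post-stratified estimate = 22.124 → 22.1%.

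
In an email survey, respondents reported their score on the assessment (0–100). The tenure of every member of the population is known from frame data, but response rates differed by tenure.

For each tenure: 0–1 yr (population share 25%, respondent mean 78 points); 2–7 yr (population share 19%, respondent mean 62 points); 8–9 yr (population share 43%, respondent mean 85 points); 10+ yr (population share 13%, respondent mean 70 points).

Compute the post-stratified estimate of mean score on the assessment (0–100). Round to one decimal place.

76.9

Reweight to the known tenure distribution:
  0–1 yr: 0.25 × 78 = 19.5
  2–7 yr: 0.19 × 62 = 11.78
  8–9 yr: 0.43 × 85 = 36.55
  10+ yr: 0.13 × 70 = 9.1
Post-stratified estimate = 76.93 → 76.9.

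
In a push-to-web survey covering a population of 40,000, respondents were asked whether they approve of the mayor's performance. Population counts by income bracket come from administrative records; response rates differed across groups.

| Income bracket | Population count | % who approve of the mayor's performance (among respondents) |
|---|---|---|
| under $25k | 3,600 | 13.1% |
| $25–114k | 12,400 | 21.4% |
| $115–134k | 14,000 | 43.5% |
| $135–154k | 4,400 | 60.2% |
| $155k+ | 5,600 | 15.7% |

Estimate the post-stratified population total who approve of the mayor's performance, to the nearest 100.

Each cell contributes its population count × the respondent rate:
  under $25k: 3,600 × 13.1% = 471.6
  $25–114k: 12,400 × 21.4% = 2653.6
  $115–134k: 14,000 × 43.5% = 6090
  $135–154k: 4,400 × 60.2% = 2648.8
  $155k+: 5,600 × 15.7% = 879.2
Estimated total = 12743.2 → 12,700.

12,700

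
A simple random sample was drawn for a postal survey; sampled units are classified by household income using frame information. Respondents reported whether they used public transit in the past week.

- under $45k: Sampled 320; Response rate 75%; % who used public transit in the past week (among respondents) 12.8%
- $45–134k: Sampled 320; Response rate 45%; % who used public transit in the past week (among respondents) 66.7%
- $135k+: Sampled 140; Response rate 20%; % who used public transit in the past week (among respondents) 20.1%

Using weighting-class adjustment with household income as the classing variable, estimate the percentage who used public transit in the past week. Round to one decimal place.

With weight = n_sampled/n_responded per class, the weighted class total is n_sampled:
  under $45k: 320 × 12.8 = 4096
  $45–134k: 320 × 66.7 = 21,344
  $135k+: 140 × 20.1 = 2814
Adjusted estimate = 28,254 / 780 = 36.2231 → 36.2%.

36.2%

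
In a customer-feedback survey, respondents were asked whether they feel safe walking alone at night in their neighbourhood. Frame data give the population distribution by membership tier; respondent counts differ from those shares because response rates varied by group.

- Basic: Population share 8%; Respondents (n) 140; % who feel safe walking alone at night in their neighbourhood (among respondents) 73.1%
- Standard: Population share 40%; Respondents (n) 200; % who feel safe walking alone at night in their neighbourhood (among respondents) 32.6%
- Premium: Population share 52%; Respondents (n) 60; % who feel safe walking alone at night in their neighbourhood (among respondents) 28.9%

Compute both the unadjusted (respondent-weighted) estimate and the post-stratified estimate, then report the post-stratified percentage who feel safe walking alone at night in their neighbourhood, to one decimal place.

Unadjusted (pooled respondent) estimate weights by respondent counts:
  (140/400)×73.1 + (200/400)×32.6 + (60/400)×28.9 = 46.22%
Post-stratifying to population shares instead:
  0.08×73.1 + 0.4×32.6 + 0.52×28.9 = 33.916%

33.9%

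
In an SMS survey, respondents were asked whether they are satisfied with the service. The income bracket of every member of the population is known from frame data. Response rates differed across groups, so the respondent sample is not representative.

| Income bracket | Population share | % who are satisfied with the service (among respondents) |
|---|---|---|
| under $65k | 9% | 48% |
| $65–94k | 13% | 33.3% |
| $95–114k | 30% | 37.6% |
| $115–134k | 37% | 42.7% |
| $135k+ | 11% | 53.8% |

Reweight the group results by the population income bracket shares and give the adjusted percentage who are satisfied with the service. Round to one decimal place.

41.6%

Reweight to the known income bracket distribution:
  under $65k: 0.09 × 48 = 4.32
  $65–94k: 0.13 × 33.3 = 4.329
  $95–114k: 0.3 × 37.6 = 11.28
  $115–134k: 0.37 × 42.7 = 15.799
  $135k+: 0.11 × 53.8 = 5.918
Post-stratified estimate = 41.646 → 41.6%.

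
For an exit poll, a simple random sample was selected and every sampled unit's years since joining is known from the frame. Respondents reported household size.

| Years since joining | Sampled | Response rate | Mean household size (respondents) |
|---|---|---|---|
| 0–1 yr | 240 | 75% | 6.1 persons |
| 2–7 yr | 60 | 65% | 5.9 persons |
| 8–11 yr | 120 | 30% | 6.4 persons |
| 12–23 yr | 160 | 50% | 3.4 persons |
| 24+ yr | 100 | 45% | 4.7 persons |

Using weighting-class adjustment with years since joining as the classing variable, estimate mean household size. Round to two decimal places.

Inverse-response-rate weighting restores each class to its sampled count, so class totals weight by n_sampled:
  0–1 yr: 240 × 6.1 = 1464
  2–7 yr: 60 × 5.9 = 354
  8–11 yr: 120 × 6.4 = 768
  12–23 yr: 160 × 3.4 = 544
  24+ yr: 100 × 4.7 = 470
Adjusted estimate = 3600 / 680 = 5.29412 → 5.29.

5.29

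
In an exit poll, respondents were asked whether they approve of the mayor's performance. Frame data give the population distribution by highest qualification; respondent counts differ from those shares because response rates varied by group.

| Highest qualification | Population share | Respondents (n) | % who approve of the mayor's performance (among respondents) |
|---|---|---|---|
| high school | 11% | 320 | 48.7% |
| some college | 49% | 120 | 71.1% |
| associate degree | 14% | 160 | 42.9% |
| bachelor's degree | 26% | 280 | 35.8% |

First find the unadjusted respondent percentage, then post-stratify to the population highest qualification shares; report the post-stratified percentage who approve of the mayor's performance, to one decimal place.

Naive respondent-only estimate (weights = respondent counts):
  (320/880)×48.7 + (120/880)×71.1 + (160/880)×42.9 + (280/880)×35.8 = 46.5955%
Post-stratifying to population shares instead:
  0.11×48.7 + 0.49×71.1 + 0.14×42.9 + 0.26×35.8 = 55.51%

55.5%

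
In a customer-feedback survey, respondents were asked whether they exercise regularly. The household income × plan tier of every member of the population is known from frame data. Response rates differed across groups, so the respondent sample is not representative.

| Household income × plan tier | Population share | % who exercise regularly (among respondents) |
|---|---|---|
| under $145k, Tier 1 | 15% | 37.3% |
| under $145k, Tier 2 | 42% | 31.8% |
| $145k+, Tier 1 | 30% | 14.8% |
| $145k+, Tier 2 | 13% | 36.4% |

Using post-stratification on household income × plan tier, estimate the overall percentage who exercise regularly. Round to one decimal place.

Post-stratification weights by population share, not respondent share:
  under $145k, Tier 1: 0.15 × 37.3 = 5.595
  under $145k, Tier 2: 0.42 × 31.8 = 13.356
  $145k+, Tier 1: 0.3 × 14.8 = 4.44
  $145k+, Tier 2: 0.13 × 36.4 = 4.732
Post-stratified estimate = 28.123 → 28.1%.

28.1%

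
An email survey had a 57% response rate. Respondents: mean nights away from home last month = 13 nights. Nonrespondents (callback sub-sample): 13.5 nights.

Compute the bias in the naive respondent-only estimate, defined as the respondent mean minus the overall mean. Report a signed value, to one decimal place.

-0.2

Nonresponse fraction = 1 − 0.57 = 0.43.
Bias = (nonresponse fraction) × (respondent mean − nonrespondent mean)
     = 0.43 × (13 − 13.5) = 0.43 × -0.5 = -0.215.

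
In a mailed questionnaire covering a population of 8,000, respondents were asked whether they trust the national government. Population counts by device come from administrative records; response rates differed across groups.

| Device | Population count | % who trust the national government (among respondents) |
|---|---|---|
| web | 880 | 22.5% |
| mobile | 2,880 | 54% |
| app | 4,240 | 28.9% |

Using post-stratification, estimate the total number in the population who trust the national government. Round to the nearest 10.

2,980

Estimated count per cell = population count × respondent percentage:
  web: 880 × 22.5% = 198
  mobile: 2,880 × 54% = 1555.2
  app: 4,240 × 28.9% = 1225.36
Estimated total = 2978.56 → 2,980.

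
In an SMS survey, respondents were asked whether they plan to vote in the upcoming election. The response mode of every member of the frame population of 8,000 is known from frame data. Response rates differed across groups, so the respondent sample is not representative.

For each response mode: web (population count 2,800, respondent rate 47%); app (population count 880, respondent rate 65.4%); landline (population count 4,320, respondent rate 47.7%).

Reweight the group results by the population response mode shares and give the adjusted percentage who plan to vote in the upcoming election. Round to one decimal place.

49.4%

Each cell contributes population-share × respondent value:
  web: (2,800/8,000) × 47 = 16.45
  app: (880/8,000) × 65.4 = 7.194
  landline: (4,320/8,000) × 47.7 = 25.758
Post-stratified estimate = 49.402 → 49.4%.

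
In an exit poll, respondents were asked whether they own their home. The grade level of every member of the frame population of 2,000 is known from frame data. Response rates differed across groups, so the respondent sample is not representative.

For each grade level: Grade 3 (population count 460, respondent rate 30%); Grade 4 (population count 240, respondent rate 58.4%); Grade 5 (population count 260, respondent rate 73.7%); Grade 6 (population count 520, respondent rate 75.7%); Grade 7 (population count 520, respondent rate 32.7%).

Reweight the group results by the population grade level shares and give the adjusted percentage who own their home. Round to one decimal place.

Post-stratification weights by population share, not respondent share:
  Grade 3: (460/2,000) × 30 = 6.9
  Grade 4: (240/2,000) × 58.4 = 7.008
  Grade 5: (260/2,000) × 73.7 = 9.581
  Grade 6: (520/2,000) × 75.7 = 19.682
  Grade 7: (520/2,000) × 32.7 = 8.502
Post-stratified estimate = 51.673 → 51.7%.

51.7%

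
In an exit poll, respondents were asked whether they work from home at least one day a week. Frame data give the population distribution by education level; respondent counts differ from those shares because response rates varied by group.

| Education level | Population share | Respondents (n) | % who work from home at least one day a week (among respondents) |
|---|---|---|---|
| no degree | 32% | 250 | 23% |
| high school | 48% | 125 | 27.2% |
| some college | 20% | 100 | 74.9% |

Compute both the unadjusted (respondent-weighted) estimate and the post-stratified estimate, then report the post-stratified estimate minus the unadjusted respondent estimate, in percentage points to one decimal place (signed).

Without adjustment, the pooled respondent share is:
  (250/475)×23 + (125/475)×27.2 + (100/475)×74.9 = 35.0316%
Reweighting by population education level shares:
  0.32×23 + 0.48×27.2 + 0.2×74.9 = 35.396%
Difference = 35.396 − 35.0316 = 0.3644 pp.

+0.4 percentage points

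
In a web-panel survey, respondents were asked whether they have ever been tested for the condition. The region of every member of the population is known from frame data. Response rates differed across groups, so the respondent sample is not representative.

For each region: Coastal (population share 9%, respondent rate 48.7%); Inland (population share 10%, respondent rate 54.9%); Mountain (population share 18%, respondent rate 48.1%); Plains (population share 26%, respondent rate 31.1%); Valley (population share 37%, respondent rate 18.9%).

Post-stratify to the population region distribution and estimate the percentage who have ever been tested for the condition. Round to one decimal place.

Reweight to the known region distribution:
  Coastal: 0.09 × 48.7 = 4.383
  Inland: 0.1 × 54.9 = 5.49
  Mountain: 0.18 × 48.1 = 8.658
  Plains: 0.26 × 31.1 = 8.086
  Valley: 0.37 × 18.9 = 6.993
Post-stratified estimate = 33.61 → 33.6%.

33.6%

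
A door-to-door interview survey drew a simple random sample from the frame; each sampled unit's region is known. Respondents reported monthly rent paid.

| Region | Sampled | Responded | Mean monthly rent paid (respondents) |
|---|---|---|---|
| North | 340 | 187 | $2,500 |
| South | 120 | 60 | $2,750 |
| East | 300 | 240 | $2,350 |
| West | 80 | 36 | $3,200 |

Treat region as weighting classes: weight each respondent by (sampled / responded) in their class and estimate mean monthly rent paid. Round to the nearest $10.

$2,550

Class response rates: North 187/340 = 55%, South 60/120 = 50%, East 240/300 = 80%, West 36/80 = 45%.
Inverse-response-rate weighting restores each class to its sampled count, so class totals weight by n_sampled:
  North: 340 × 2500 = 850,000
  South: 120 × 2750 = 330,000
  East: 300 × 2350 = 705,000
  West: 80 × 3200 = 256,000
Adjusted estimate = 2,141,000 / 840 = 2548.81 → $2,550.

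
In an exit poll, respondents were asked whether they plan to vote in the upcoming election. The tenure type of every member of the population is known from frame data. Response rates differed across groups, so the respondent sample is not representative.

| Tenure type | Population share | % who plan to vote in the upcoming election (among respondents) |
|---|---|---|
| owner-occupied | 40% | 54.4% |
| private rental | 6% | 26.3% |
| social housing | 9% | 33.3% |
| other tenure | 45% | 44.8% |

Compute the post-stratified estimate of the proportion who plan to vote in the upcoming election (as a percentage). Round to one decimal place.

Weight each group's respondent value by its population share:
  owner-occupied: 0.4 × 54.4 = 21.76
  private rental: 0.06 × 26.3 = 1.578
  social housing: 0.09 × 33.3 = 2.997
  other tenure: 0.45 × 44.8 = 20.16
Post-stratified estimate = 46.495 → 46.5%.

46.5%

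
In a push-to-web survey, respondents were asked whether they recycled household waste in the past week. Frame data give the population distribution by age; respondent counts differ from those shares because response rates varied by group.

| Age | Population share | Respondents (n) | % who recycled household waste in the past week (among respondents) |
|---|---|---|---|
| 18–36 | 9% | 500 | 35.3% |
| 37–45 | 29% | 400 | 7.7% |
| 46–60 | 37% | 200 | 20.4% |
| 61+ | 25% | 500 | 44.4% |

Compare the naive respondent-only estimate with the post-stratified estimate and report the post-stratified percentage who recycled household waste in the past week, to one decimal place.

Naive respondent-only estimate (weights = respondent counts):
  (500/1600)×35.3 + (400/1600)×7.7 + (200/1600)×20.4 + (500/1600)×44.4 = 29.3813%
Post-stratifying to population shares instead:
  0.09×35.3 + 0.29×7.7 + 0.37×20.4 + 0.25×44.4 = 24.058%

24.1%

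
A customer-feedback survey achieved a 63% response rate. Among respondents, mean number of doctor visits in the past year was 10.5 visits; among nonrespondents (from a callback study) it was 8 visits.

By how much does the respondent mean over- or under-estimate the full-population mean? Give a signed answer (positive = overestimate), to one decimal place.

Nonresponse fraction = 1 − 0.63 = 0.37.
Bias = (nonresponse fraction) × (respondent mean − nonrespondent mean)
     = 0.37 × (10.5 − 8) = 0.37 × 2.5 = 0.925.

+0.9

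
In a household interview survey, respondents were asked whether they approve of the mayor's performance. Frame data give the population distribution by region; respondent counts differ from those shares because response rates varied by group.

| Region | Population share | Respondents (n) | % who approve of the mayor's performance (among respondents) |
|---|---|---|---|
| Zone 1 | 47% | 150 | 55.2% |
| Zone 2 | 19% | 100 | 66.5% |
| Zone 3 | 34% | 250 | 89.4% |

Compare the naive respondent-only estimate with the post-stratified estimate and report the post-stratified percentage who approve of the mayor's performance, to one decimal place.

Without adjustment, the pooled respondent share is:
  (150/500)×55.2 + (100/500)×66.5 + (250/500)×89.4 = 74.56%
Reweighting by population region shares:
  0.47×55.2 + 0.19×66.5 + 0.34×89.4 = 68.975%

69.0%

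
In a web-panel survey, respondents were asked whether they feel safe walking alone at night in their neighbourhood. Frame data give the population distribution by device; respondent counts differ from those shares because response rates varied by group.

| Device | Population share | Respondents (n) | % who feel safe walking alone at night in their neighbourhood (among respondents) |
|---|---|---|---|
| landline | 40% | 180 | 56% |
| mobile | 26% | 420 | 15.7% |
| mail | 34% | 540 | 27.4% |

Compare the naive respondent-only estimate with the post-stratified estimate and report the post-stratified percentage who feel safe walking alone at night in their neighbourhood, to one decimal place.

35.8%

Without adjustment, the pooled respondent share is:
  (180/1140)×56 + (420/1140)×15.7 + (540/1140)×27.4 = 27.6053%
Reweighting by population device shares:
  0.4×56 + 0.26×15.7 + 0.34×27.4 = 35.798%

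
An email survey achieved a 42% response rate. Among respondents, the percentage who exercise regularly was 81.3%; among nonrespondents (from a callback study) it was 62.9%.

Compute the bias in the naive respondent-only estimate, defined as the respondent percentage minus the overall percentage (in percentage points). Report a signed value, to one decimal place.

Nonresponse fraction = 1 − 0.42 = 0.58.
Bias = (nonresponse fraction) × (respondent percentage − nonrespondent percentage)
     = 0.58 × (81.3 − 62.9) = 0.58 × 18.4 = 10.672.

+10.7 percentage points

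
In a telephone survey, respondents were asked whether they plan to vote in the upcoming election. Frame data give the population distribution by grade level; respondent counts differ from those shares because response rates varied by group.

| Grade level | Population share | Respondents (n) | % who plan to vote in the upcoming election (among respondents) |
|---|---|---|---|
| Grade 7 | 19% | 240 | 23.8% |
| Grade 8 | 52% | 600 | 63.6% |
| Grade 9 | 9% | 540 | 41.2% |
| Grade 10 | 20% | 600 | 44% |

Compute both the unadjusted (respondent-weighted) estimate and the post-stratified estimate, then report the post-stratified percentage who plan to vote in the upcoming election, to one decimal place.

Without adjustment, the pooled respondent share is:
  (240/1980)×23.8 + (600/1980)×63.6 + (540/1980)×41.2 + (600/1980)×44 = 46.7273%
Reweighting by population grade level shares:
  0.19×23.8 + 0.52×63.6 + 0.09×41.2 + 0.2×44 = 50.102%

50.1%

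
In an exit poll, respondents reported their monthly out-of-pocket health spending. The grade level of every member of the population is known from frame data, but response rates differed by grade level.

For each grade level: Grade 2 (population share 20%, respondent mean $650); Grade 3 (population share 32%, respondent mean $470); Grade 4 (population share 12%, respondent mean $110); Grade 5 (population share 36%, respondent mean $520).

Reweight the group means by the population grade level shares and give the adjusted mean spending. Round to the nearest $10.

Weight each group's respondent value by its population share:
  Grade 2: 0.2 × 650 = 130
  Grade 3: 0.32 × 470 = 150.4
  Grade 4: 0.12 × 110 = 13.2
  Grade 5: 0.36 × 520 = 187.2
Post-stratified estimate = 480.8 → $480.

$480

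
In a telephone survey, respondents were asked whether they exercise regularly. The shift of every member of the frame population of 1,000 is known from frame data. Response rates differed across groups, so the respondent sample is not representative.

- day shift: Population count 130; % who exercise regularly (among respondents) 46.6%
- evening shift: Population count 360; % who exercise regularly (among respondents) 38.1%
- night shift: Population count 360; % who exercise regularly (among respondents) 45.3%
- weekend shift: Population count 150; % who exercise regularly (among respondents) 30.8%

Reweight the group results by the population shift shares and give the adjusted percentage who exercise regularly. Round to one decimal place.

40.7%

Reweight to the known shift distribution:
  day shift: (130/1,000) × 46.6 = 6.058
  evening shift: (360/1,000) × 38.1 = 13.716
  night shift: (360/1,000) × 45.3 = 16.308
  weekend shift: (150/1,000) × 30.8 = 4.62
Post-stratified estimate = 40.702 → 40.7%.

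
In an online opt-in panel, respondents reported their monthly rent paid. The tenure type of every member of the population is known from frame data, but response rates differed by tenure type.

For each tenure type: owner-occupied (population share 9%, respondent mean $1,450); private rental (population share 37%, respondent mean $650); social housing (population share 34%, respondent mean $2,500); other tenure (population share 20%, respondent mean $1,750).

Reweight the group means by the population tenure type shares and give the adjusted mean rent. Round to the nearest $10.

Reweight to the known tenure type distribution:
  owner-occupied: 0.09 × 1450 = 130.5
  private rental: 0.37 × 650 = 240.5
  social housing: 0.34 × 2500 = 850
  other tenure: 0.2 × 1750 = 350
Post-stratified estimate = 1571 → $1,570.

$1,570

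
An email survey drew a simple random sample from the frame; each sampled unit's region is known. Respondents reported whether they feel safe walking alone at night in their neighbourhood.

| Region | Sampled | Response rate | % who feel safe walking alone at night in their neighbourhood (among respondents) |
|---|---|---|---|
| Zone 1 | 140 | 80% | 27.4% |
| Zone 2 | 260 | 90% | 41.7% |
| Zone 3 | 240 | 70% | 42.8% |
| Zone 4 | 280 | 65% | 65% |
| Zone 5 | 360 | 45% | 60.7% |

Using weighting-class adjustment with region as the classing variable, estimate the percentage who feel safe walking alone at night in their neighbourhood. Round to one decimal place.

Weighting each respondent by the inverse class response rate inflates each class back to its sampled size, so the class weight is n_sampled:
  Zone 1: 140 × 27.4 = 3836
  Zone 2: 260 × 41.7 = 10,842
  Zone 3: 240 × 42.8 = 10,272
  Zone 4: 280 × 65 = 18,200
  Zone 5: 360 × 60.7 = 21,852
Adjusted estimate = 65,002 / 1,280 = 50.7828 → 50.8%.

50.8%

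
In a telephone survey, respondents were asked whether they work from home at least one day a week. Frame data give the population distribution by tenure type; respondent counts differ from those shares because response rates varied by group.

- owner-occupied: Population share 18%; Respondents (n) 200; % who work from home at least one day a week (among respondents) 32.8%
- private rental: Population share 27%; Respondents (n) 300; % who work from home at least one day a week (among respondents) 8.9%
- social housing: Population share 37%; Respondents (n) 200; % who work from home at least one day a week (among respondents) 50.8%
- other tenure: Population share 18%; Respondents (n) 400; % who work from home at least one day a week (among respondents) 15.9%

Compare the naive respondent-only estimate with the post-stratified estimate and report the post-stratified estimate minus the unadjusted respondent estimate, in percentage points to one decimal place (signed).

Naive respondent-only estimate (weights = respondent counts):
  (200/1100)×32.8 + (300/1100)×8.9 + (200/1100)×50.8 + (400/1100)×15.9 = 23.4091%
Reweighting by population tenure type shares:
  0.18×32.8 + 0.27×8.9 + 0.37×50.8 + 0.18×15.9 = 29.965%
Difference = 29.965 − 23.4091 = 6.5559 pp.

+6.6 percentage points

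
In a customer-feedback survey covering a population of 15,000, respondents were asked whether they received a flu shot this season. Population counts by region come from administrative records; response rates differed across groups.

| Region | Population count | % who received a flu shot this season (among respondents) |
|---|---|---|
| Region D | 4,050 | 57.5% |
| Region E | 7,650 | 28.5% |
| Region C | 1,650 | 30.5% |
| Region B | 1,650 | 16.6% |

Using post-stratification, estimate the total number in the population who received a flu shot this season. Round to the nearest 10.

Apply each group's respondent rate to its population count:
  Region D: 4,050 × 57.5% = 2328.75
  Region E: 7,650 × 28.5% = 2180.25
  Region C: 1,650 × 30.5% = 503.25
  Region B: 1,650 × 16.6% = 273.9
Estimated total = 5286.15 → 5,290.

5,290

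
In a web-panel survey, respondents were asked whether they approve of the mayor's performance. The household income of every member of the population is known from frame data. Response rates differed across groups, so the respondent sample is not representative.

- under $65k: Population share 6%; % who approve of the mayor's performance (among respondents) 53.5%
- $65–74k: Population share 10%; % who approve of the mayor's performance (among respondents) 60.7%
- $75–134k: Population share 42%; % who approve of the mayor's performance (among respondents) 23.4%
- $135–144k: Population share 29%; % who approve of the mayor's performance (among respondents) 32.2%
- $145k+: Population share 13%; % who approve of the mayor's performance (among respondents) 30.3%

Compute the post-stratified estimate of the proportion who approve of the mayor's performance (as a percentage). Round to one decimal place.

Weight each group's respondent value by its population share:
  under $65k: 0.06 × 53.5 = 3.21
  $65–74k: 0.1 × 60.7 = 6.07
  $75–134k: 0.42 × 23.4 = 9.828
  $135–144k: 0.29 × 32.2 = 9.338
  $145k+: 0.13 × 30.3 = 3.939
Post-stratified estimate = 32.385 → 32.4%.

32.4%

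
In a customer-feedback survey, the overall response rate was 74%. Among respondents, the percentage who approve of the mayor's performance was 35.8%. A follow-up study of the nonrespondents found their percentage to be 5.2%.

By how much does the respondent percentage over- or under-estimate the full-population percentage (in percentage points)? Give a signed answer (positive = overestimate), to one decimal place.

+8.0 percentage points

Nonresponse fraction = 1 − 0.74 = 0.26.
Bias = (nonresponse fraction) × (respondent percentage − nonrespondent percentage)
     = 0.26 × (35.8 − 5.2) = 0.26 × 30.6 = 7.956.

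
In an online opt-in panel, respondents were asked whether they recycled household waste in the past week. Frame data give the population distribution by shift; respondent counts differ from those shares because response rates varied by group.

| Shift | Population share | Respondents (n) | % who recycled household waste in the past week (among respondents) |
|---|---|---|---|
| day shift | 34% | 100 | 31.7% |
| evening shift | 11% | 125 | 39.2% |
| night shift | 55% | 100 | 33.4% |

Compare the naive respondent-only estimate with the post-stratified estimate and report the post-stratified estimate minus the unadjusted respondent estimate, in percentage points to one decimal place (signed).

Naive respondent-only estimate (weights = respondent counts):
  (100/325)×31.7 + (125/325)×39.2 + (100/325)×33.4 = 35.1077%
Post-stratified estimate weights by population shares:
  0.34×31.7 + 0.11×39.2 + 0.55×33.4 = 33.46%
Difference = 33.46 − 35.1077 = -1.6477 pp.

-1.6 percentage points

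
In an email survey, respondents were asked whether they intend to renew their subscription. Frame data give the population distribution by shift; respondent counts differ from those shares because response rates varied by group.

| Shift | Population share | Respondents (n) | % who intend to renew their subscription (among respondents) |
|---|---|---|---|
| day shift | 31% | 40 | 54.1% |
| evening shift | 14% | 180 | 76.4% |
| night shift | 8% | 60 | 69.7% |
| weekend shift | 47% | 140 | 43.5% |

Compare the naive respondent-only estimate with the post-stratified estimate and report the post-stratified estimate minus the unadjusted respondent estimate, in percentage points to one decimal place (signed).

Unadjusted (pooled respondent) estimate weights by respondent counts:
  (40/420)×54.1 + (180/420)×76.4 + (60/420)×69.7 + (140/420)×43.5 = 62.3524%
Reweighting by population shift shares:
  0.31×54.1 + 0.14×76.4 + 0.08×69.7 + 0.47×43.5 = 53.488%
Difference = 53.488 − 62.3524 = -8.8644 pp.

-8.9 percentage points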